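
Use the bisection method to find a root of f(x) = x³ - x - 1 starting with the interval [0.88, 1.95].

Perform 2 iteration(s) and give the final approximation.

f(x) = x³ - x - 1
Initial interval: [0.88, 1.95]

Iteration 1:
  c_1 = (0.880000 + 1.950000)/2 = 1.415000
  f(c_1) = f(1.415000) = 0.418148
  f(a) × f(c) < 0, new interval: [0.880000, 1.415000]
Iteration 2:
  c_2 = (0.880000 + 1.415000)/2 = 1.147500
  f(c_2) = f(1.147500) = -0.636522
  f(a) × f(c) ≥ 0, new interval: [1.147500, 1.415000]

After 2 iteration(s), the approximation is c_2 = 1.147500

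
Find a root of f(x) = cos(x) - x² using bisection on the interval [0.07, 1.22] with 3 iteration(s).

f(x) = cos(x) - x²
Initial interval: [0.07, 1.22]

Iteration 1:
  c_1 = (0.070000 + 1.220000)/2 = 0.645000
  f(c_1) = f(0.645000) = 0.383075
  f(a) × f(c) ≥ 0, new interval: [0.645000, 1.220000]
Iteration 2:
  c_2 = (0.645000 + 1.220000)/2 = 0.932500
  f(c_2) = f(0.932500) = -0.273728
  f(a) × f(c) < 0, new interval: [0.645000, 0.932500]
Iteration 3:
  c_3 = (0.645000 + 0.932500)/2 = 0.788750
  f(c_3) = f(0.788750) = 0.082606
  f(a) × f(c) ≥ 0, new interval: [0.788750, 0.932500]

After 3 iteration(s), the approximation is c_3 = 0.788750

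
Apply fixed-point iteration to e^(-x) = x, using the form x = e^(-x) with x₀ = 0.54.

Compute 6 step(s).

Equation: e^(-x) = x
Fixed-point form: x = e^(-x)
x₀ = 0.54

x_1 = g(0.540000) = 0.582748
x_2 = g(0.582748) = 0.558362
x_3 = g(0.558362) = 0.572146
x_4 = g(0.572146) = 0.564313
x_5 = g(0.564313) = 0.568751
x_6 = g(0.568751) = 0.566232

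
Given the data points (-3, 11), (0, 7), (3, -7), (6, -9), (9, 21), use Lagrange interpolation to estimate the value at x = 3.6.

Lagrange interpolation formula:
P(x) = Σ yᵢ × Lᵢ(x)
where Lᵢ(x) = Π_{j≠i} (x - xⱼ)/(xᵢ - xⱼ)

L_0(3.6) = (3.6 - 0)/(-3 - 0) × (3.6 - 3)/(-3 - 3) × (3.6 - 6)/(-3 - 6) × (3.6 - 9)/(-3 - 9) = 0.014400
L_1(3.6) = (3.6 - (-3))/(0 - (-3)) × (3.6 - 3)/(0 - 3) × (3.6 - 6)/(0 - 6) × (3.6 - 9)/(0 - 9) = -0.105600
L_2(3.6) = (3.6 - (-3))/(3 - (-3)) × (3.6 - 0)/(3 - 0) × (3.6 - 6)/(3 - 6) × (3.6 - 9)/(3 - 9) = 0.950400
L_3(3.6) = (3.6 - (-3))/(6 - (-3)) × (3.6 - 0)/(6 - 0) × (3.6 - 3)/(6 - 3) × (3.6 - 9)/(6 - 9) = 0.158400
L_4(3.6) = (3.6 - (-3))/(9 - (-3)) × (3.6 - 0)/(9 - 0) × (3.6 - 3)/(9 - 3) × (3.6 - 6)/(9 - 6) = -0.017600

P(3.6) = 11×L_0(3.6) + 7×L_1(3.6) + (-7)×L_2(3.6) + (-9)×L_3(3.6) + 21×L_4(3.6)
P(3.6) = -9.028800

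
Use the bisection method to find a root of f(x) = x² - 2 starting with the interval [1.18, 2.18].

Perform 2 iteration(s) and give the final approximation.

f(x) = x² - 2
Initial interval: [1.18, 2.18]

Iteration 1:
  c_1 = (1.180000 + 2.180000)/2 = 1.680000
  f(c_1) = f(1.680000) = 0.822400
  f(a) × f(c) < 0, new interval: [1.180000, 1.680000]
Iteration 2:
  c_2 = (1.180000 + 1.680000)/2 = 1.430000
  f(c_2) = f(1.430000) = 0.044900
  f(a) × f(c) < 0, new interval: [1.180000, 1.430000]

After 2 iteration(s), the approximation is c_2 = 1.430000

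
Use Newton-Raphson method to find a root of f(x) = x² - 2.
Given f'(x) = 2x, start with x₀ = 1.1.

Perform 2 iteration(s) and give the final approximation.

f(x) = x² - 2
f'(x) = 2x
x₀ = 1.1

Newton-Raphson formula: x_{n+1} = x_n - f(x_n)/f'(x_n)

Iteration 1:
  f(1.100000) = -0.790000
  f'(1.100000) = 2.200000
  x_1 = 1.100000 - (-0.790000)/2.200000 = 1.459091
Iteration 2:
  f(1.459091) = 0.128946
  f'(1.459091) = 2.918182
  x_2 = 1.459091 - 0.128946/2.918182 = 1.414904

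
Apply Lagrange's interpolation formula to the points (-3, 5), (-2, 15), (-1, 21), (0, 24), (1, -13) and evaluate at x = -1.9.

Lagrange interpolation formula:
P(x) = Σ yᵢ × Lᵢ(x)
where Lᵢ(x) = Π_{j≠i} (x - xⱼ)/(xᵢ - xⱼ)

L_0(-1.9) = (-1.9 - (-2))/(-3 - (-2)) × (-1.9 - (-1))/(-3 - (-1)) × (-1.9 - 0)/(-3 - 0) × (-1.9 - 1)/(-3 - 1) = -0.020663
L_1(-1.9) = (-1.9 - (-3))/(-2 - (-3)) × (-1.9 - (-1))/(-2 - (-1)) × (-1.9 - 0)/(-2 - 0) × (-1.9 - 1)/(-2 - 1) = 0.909150
L_2(-1.9) = (-1.9 - (-3))/(-1 - (-3)) × (-1.9 - (-2))/(-1 - (-2)) × (-1.9 - 0)/(-1 - 0) × (-1.9 - 1)/(-1 - 1) = 0.151525
L_3(-1.9) = (-1.9 - (-3))/(0 - (-3)) × (-1.9 - (-2))/(0 - (-2)) × (-1.9 - (-1))/(0 - (-1)) × (-1.9 - 1)/(0 - 1) = -0.047850
L_4(-1.9) = (-1.9 - (-3))/(1 - (-3)) × (-1.9 - (-2))/(1 - (-2)) × (-1.9 - (-1))/(1 - (-1)) × (-1.9 - 0)/(1 - 0) = 0.007838

P(-1.9) = 5×L_0(-1.9) + 15×L_1(-1.9) + 21×L_2(-1.9) + 24×L_3(-1.9) + (-13)×L_4(-1.9)
P(-1.9) = 15.465675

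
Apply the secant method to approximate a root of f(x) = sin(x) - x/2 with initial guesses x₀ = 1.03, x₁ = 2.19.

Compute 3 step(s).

f(x) = sin(x) - x/2
x₀ = 1.03, x₁ = 2.19

Secant formula: x_{n+1} = x_n - f(x_n)(x_n - x_{n-1})/(f(x_n) - f(x_{n-1}))

Iteration 1:
  f(1.030000) = 0.342299
  f(2.190000) = -0.280659
  x_2 = 2.190000 - (-0.280659)×(2.190000 - 1.030000)/(-0.280659 - 0.342299)
       = 1.667389
Iteration 2:
  f(2.190000) = -0.280659
  f(1.667389) = 0.161644
  x_3 = 1.667389 - 0.161644×(1.667389 - 2.190000)/(0.161644 - (-0.280659))
       = 1.858382
Iteration 3:
  f(1.667389) = 0.161644
  f(1.858382) = 0.029740
  x_4 = 1.858382 - 0.029740×(1.858382 - 1.667389)/(0.029740 - 0.161644)
       = 1.901445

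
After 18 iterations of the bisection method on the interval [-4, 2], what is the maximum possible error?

Bisection error bound: |error| ≤ (b-a)/2^n
|error| ≤ (2 - (-4))/2^18 = 6/2^18
|error| ≤ 0.0000228882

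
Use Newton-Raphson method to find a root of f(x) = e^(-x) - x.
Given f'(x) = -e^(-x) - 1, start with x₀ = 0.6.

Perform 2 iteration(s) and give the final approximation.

f(x) = e^(-x) - x
f'(x) = -e^(-x) - 1
x₀ = 0.6

Newton-Raphson formula: x_{n+1} = x_n - f(x_n)/f'(x_n)

Iteration 1:
  f(0.600000) = -0.051188
  f'(0.600000) = -1.548812
  x_1 = 0.600000 - (-0.051188)/(-1.548812) = 0.566950
Iteration 2:
  f(0.566950) = 0.000303
  f'(0.566950) = -1.567253
  x_2 = 0.566950 - 0.000303/(-1.567253) = 0.567143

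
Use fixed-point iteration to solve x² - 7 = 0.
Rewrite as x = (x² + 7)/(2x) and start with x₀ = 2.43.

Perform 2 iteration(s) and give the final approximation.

Equation: x² - 7 = 0
Fixed-point form: x = (x² + 7)/(2x)
x₀ = 2.43

x_1 = g(2.430000) = 2.655329
x_2 = g(2.655329) = 2.645769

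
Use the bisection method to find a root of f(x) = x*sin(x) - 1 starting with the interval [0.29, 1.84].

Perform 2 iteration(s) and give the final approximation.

f(x) = x*sin(x) - 1
Initial interval: [0.29, 1.84]

Iteration 1:
  c_1 = (0.290000 + 1.840000)/2 = 1.065000
  f(c_1) = f(1.065000) = -0.068350
  f(a) × f(c) ≥ 0, new interval: [1.065000, 1.840000]
Iteration 2:
  c_2 = (1.065000 + 1.840000)/2 = 1.452500
  f(c_2) = f(1.452500) = 0.442349
  f(a) × f(c) < 0, new interval: [1.065000, 1.452500]

After 2 iteration(s), the approximation is c_2 = 1.452500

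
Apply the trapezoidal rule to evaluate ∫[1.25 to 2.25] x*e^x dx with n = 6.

f(x) = x*e^x
a = 1.25, b = 2.25, n = 6
h = (b - a)/n = 0.166667

Trapezoidal rule: (h/2)[f(x₀) + 2f(x₁) + 2f(x₂) + ... + f(xₙ)]

x_0 = 1.2500, f(x_0) = 4.362929, coefficient = 1
x_1 = 1.4167, f(x_1) = 5.841417, coefficient = 2
x_2 = 1.5833, f(x_2) = 7.712679, coefficient = 2
x_3 = 1.7500, f(x_3) = 10.070555, coefficient = 2
x_4 = 1.9167, f(x_4) = 13.029998, coefficient = 2
x_5 = 2.0833, f(x_5) = 16.731656, coefficient = 2
x_6 = 2.2500, f(x_6) = 21.347406, coefficient = 1

I ≈ (0.166667/2) × 132.482945 = 11.040245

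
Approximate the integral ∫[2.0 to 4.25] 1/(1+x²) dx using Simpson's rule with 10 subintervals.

f(x) = 1/(1+x²)
a = 2.0, b = 4.25, n = 10
h = (b - a)/n = 0.225000

Simpson's rule: (h/3)[f(x₀) + 4f(x₁) + 2f(x₂) + ... + f(xₙ)]

x_0 = 2.0000, f(x_0) = 0.200000, coefficient = 1
x_1 = 2.2250, f(x_1) = 0.168050, coefficient = 4
x_2 = 2.4500, f(x_2) = 0.142806, coefficient = 2
x_3 = 2.6750, f(x_3) = 0.122615, coefficient = 4
x_4 = 2.9000, f(x_4) = 0.106270, coefficient = 2
x_5 = 3.1250, f(x_5) = 0.092888, coefficient = 4
x_6 = 3.3500, f(x_6) = 0.081816, coefficient = 2
x_7 = 3.5750, f(x_7) = 0.072566, coefficient = 4
x_8 = 3.8000, f(x_8) = 0.064767, coefficient = 2
x_9 = 4.0250, f(x_9) = 0.058137, coefficient = 4
x_10 = 4.2500, f(x_10) = 0.052459, coefficient = 1

I ≈ (0.225000/3) × 3.100800 = 0.232560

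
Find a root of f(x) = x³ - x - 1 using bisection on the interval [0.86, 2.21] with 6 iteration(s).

f(x) = x³ - x - 1
Initial interval: [0.86, 2.21]

Iteration 1:
  c_1 = (0.860000 + 2.210000)/2 = 1.535000
  f(c_1) = f(1.535000) = 1.081805
  f(a) × f(c) < 0, new interval: [0.860000, 1.535000]
Iteration 2:
  c_2 = (0.860000 + 1.535000)/2 = 1.197500
  f(c_2) = f(1.197500) = -0.480278
  f(a) × f(c) ≥ 0, new interval: [1.197500, 1.535000]
Iteration 3:
  c_3 = (1.197500 + 1.535000)/2 = 1.366250
  f(c_3) = f(1.366250) = 0.184046
  f(a) × f(c) < 0, new interval: [1.197500, 1.366250]
Iteration 4:
  c_4 = (1.197500 + 1.366250)/2 = 1.281875
  f(c_4) = f(1.281875) = -0.175493
  f(a) × f(c) ≥ 0, new interval: [1.281875, 1.366250]
Iteration 5:
  c_5 = (1.281875 + 1.366250)/2 = 1.324062
  f(c_5) = f(1.324062) = -0.002794
  f(a) × f(c) ≥ 0, new interval: [1.324062, 1.366250]
Iteration 6:
  c_6 = (1.324062 + 1.366250)/2 = 1.345156
  f(c_6) = f(1.345156) = 0.088830
  f(a) × f(c) < 0, new interval: [1.324062, 1.345156]

After 6 iteration(s), the approximation is c_6 = 1.345156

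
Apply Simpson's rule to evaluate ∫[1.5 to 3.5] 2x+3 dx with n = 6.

f(x) = 2x+3
a = 1.5, b = 3.5, n = 6
h = (b - a)/n = 0.333333

Simpson's rule: (h/3)[f(x₀) + 4f(x₁) + 2f(x₂) + ... + f(xₙ)]

x_0 = 1.5000, f(x_0) = 6.000000, coefficient = 1
x_1 = 1.8333, f(x_1) = 6.666667, coefficient = 4
x_2 = 2.1667, f(x_2) = 7.333333, coefficient = 2
x_3 = 2.5000, f(x_3) = 8.000000, coefficient = 4
x_4 = 2.8333, f(x_4) = 8.666667, coefficient = 2
x_5 = 3.1667, f(x_5) = 9.333333, coefficient = 4
x_6 = 3.5000, f(x_6) = 10.000000, coefficient = 1

I ≈ (0.333333/3) × 144.000000 = 16.000000
Exact value: 16.000000
Error: 0.000000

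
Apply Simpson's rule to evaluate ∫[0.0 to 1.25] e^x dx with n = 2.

f(x) = e^x
a = 0.0, b = 1.25, n = 2
h = (b - a)/n = 0.625000

Simpson's rule: (h/3)[f(x₀) + 4f(x₁) + 2f(x₂) + ... + f(xₙ)]

x_0 = 0.0000, f(x_0) = 1.000000, coefficient = 1
x_1 = 0.6250, f(x_1) = 1.868246, coefficient = 4
x_2 = 1.2500, f(x_2) = 3.490343, coefficient = 1

I ≈ (0.625000/3) × 11.963327 = 2.492360
Exact value: 2.490343
Error: 0.002017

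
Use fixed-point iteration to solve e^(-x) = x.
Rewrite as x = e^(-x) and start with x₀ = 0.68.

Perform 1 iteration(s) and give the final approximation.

Equation: e^(-x) = x
Fixed-point form: x = e^(-x)
x₀ = 0.68

x_1 = g(0.680000) = 0.506617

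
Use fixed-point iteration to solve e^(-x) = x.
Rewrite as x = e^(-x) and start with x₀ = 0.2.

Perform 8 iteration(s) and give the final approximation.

Equation: e^(-x) = x
Fixed-point form: x = e^(-x)
x₀ = 0.2

x_1 = g(0.200000) = 0.818731
x_2 = g(0.818731) = 0.440991
x_3 = g(0.440991) = 0.643398
x_4 = g(0.643398) = 0.525503
x_5 = g(0.525503) = 0.591258
x_6 = g(0.591258) = 0.553631
x_7 = g(0.553631) = 0.574859
x_8 = g(0.574859) = 0.562784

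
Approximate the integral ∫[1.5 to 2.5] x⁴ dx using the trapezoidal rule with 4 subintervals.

f(x) = x⁴
a = 1.5, b = 2.5, n = 4
h = (b - a)/n = 0.250000

Trapezoidal rule: (h/2)[f(x₀) + 2f(x₁) + 2f(x₂) + ... + f(xₙ)]

x_0 = 1.5000, f(x_0) = 5.062500, coefficient = 1
x_1 = 1.7500, f(x_1) = 9.378906, coefficient = 2
x_2 = 2.0000, f(x_2) = 16.000000, coefficient = 2
x_3 = 2.2500, f(x_3) = 25.628906, coefficient = 2
x_4 = 2.5000, f(x_4) = 39.062500, coefficient = 1

I ≈ (0.250000/2) × 146.140625 = 18.267578
Exact value: 18.012500
Error: 0.255078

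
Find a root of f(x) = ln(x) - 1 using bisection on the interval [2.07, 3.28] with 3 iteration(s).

f(x) = ln(x) - 1
Initial interval: [2.07, 3.28]

Iteration 1:
  c_1 = (2.070000 + 3.280000)/2 = 2.675000
  f(c_1) = f(2.675000) = -0.016051
  f(a) × f(c) ≥ 0, new interval: [2.675000, 3.280000]
Iteration 2:
  c_2 = (2.675000 + 3.280000)/2 = 2.977500
  f(c_2) = f(2.977500) = 0.091084
  f(a) × f(c) < 0, new interval: [2.675000, 2.977500]
Iteration 3:
  c_3 = (2.675000 + 2.977500)/2 = 2.826250
  f(c_3) = f(2.826250) = 0.038951
  f(a) × f(c) < 0, new interval: [2.675000, 2.826250]

After 3 iteration(s), the approximation is c_3 = 2.826250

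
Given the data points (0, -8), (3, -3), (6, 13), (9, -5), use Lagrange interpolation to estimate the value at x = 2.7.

Lagrange interpolation formula:
P(x) = Σ yᵢ × Lᵢ(x)
where Lᵢ(x) = Π_{j≠i} (x - xⱼ)/(xᵢ - xⱼ)

L_0(2.7) = (2.7 - 3)/(0 - 3) × (2.7 - 6)/(0 - 6) × (2.7 - 9)/(0 - 9) = 0.038500
L_1(2.7) = (2.7 - 0)/(3 - 0) × (2.7 - 6)/(3 - 6) × (2.7 - 9)/(3 - 9) = 1.039500
L_2(2.7) = (2.7 - 0)/(6 - 0) × (2.7 - 3)/(6 - 3) × (2.7 - 9)/(6 - 9) = -0.094500
L_3(2.7) = (2.7 - 0)/(9 - 0) × (2.7 - 3)/(9 - 3) × (2.7 - 6)/(9 - 6) = 0.016500

P(2.7) = (-8)×L_0(2.7) + (-3)×L_1(2.7) + 13×L_2(2.7) + (-5)×L_3(2.7)
P(2.7) = -4.737500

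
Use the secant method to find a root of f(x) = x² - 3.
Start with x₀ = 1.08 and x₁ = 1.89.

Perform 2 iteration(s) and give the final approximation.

f(x) = x² - 3
x₀ = 1.08, x₁ = 1.89

Secant formula: x_{n+1} = x_n - f(x_n)(x_n - x_{n-1})/(f(x_n) - f(x_{n-1}))

Iteration 1:
  f(1.080000) = -1.833600
  f(1.890000) = 0.572100
  x_2 = 1.890000 - 0.572100×(1.890000 - 1.080000)/(0.572100 - (-1.833600))
       = 1.697374
Iteration 2:
  f(1.890000) = 0.572100
  f(1.697374) = -0.118922
  x_3 = 1.697374 - (-0.118922)×(1.697374 - 1.890000)/(-0.118922 - 0.572100)
       = 1.730524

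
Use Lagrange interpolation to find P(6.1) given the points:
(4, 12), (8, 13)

Lagrange interpolation formula:
P(x) = Σ yᵢ × Lᵢ(x)
where Lᵢ(x) = Π_{j≠i} (x - xⱼ)/(xᵢ - xⱼ)

L_0(6.1) = (6.1 - 8)/(4 - 8) = 0.475000
L_1(6.1) = (6.1 - 4)/(8 - 4) = 0.525000

P(6.1) = 12×L_0(6.1) + 13×L_1(6.1)
P(6.1) = 12.525000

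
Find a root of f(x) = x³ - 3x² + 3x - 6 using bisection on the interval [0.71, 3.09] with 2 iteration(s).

f(x) = x³ - 3x² + 3x - 6
Initial interval: [0.71, 3.09]

Iteration 1:
  c_1 = (0.710000 + 3.090000)/2 = 1.900000
  f(c_1) = f(1.900000) = -4.271000
  f(a) × f(c) ≥ 0, new interval: [1.900000, 3.090000]
Iteration 2:
  c_2 = (1.900000 + 3.090000)/2 = 2.495000
  f(c_2) = f(2.495000) = -1.658638
  f(a) × f(c) ≥ 0, new interval: [2.495000, 3.090000]

After 2 iteration(s), the approximation is c_2 = 2.495000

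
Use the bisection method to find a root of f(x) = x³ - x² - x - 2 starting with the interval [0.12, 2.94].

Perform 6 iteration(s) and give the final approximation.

f(x) = x³ - x² - x - 2
Initial interval: [0.12, 2.94]

Iteration 1:
  c_1 = (0.120000 + 2.940000)/2 = 1.530000
  f(c_1) = f(1.530000) = -2.289323
  f(a) × f(c) ≥ 0, new interval: [1.530000, 2.940000]
Iteration 2:
  c_2 = (1.530000 + 2.940000)/2 = 2.235000
  f(c_2) = f(2.235000) = 1.934103
  f(a) × f(c) < 0, new interval: [1.530000, 2.235000]
Iteration 3:
  c_3 = (1.530000 + 2.235000)/2 = 1.882500
  f(c_3) = f(1.882500) = -0.755091
  f(a) × f(c) ≥ 0, new interval: [1.882500, 2.235000]
Iteration 4:
  c_4 = (1.882500 + 2.235000)/2 = 2.058750
  f(c_4) = f(2.058750) = 0.428711
  f(a) × f(c) < 0, new interval: [1.882500, 2.058750]
Iteration 5:
  c_5 = (1.882500 + 2.058750)/2 = 1.970625
  f(c_5) = f(1.970625) = -0.201336
  f(a) × f(c) ≥ 0, new interval: [1.970625, 2.058750]
Iteration 6:
  c_6 = (1.970625 + 2.058750)/2 = 2.014687
  f(c_6) = f(2.014687) = 0.103894
  f(a) × f(c) < 0, new interval: [1.970625, 2.014687]

After 6 iteration(s), the approximation is c_6 = 2.014687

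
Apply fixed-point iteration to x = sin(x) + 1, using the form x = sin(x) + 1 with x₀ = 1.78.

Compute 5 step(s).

Equation: x = sin(x) + 1
Fixed-point form: x = sin(x) + 1
x₀ = 1.78

x_1 = g(1.780000) = 1.978197
x_2 = g(1.978197) = 1.918154
x_3 = g(1.918154) = 1.940275
x_4 = g(1.940275) = 1.932516
x_5 = g(1.932516) = 1.935290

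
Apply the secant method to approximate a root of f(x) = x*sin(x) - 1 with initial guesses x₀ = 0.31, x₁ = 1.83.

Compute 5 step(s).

f(x) = x*sin(x) - 1
x₀ = 0.31, x₁ = 1.83

Secant formula: x_{n+1} = x_n - f(x_n)(x_n - x_{n-1})/(f(x_n) - f(x_{n-1}))

Iteration 1:
  f(0.310000) = -0.905432
  f(1.830000) = 0.768868
  x_2 = 1.830000 - 0.768868×(1.830000 - 0.310000)/(0.768868 - (-0.905432))
       = 1.131989
Iteration 2:
  f(1.830000) = 0.768868
  f(1.131989) = 0.024744
  x_3 = 1.131989 - 0.024744×(1.131989 - 1.830000)/(0.024744 - 0.768868)
       = 1.108779
Iteration 3:
  f(1.131989) = 0.024744
  f(1.108779) = -0.007471
  x_4 = 1.108779 - (-0.007471)×(1.108779 - 1.131989)/(-0.007471 - 0.024744)
       = 1.114162
Iteration 4:
  f(1.108779) = -0.007471
  f(1.114162) = 0.000006
  x_5 = 1.114162 - 0.000006×(1.114162 - 1.108779)/(0.000006 - (-0.007471))
       = 1.114157
Iteration 5:
  f(1.114162) = 0.000006
  f(1.114157) = 0.000000
  x_6 = 1.114157 - 0.000000×(1.114157 - 1.114162)/(0.000000 - 0.000006)
       = 1.114157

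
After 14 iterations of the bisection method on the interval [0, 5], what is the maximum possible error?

Bisection error bound: |error| ≤ (b-a)/2^n
|error| ≤ (5 - 0)/2^14 = 5/2^14
|error| ≤ 0.0003051758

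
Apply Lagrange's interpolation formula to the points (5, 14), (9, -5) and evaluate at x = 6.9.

Lagrange interpolation formula:
P(x) = Σ yᵢ × Lᵢ(x)
where Lᵢ(x) = Π_{j≠i} (x - xⱼ)/(xᵢ - xⱼ)

L_0(6.9) = (6.9 - 9)/(5 - 9) = 0.525000
L_1(6.9) = (6.9 - 5)/(9 - 5) = 0.475000

P(6.9) = 14×L_0(6.9) + (-5)×L_1(6.9)
P(6.9) = 4.975000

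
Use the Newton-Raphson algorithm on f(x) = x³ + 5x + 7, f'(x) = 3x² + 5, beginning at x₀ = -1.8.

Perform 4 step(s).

f(x) = x³ + 5x + 7
f'(x) = 3x² + 5
x₀ = -1.8

Newton-Raphson formula: x_{n+1} = x_n - f(x_n)/f'(x_n)

Iteration 1:
  f(-1.800000) = -7.832000
  f'(-1.800000) = 14.720000
  x_1 = -1.800000 - (-7.832000)/14.720000 = -1.267935
Iteration 2:
  f(-1.267935) = -1.378080
  f'(-1.267935) = 9.822976
  x_2 = -1.267935 - (-1.378080)/9.822976 = -1.127643
Iteration 3:
  f(-1.127643) = -0.072104
  f'(-1.127643) = 8.814738
  x_3 = -1.127643 - (-0.072104)/8.814738 = -1.119463
Iteration 4:
  f(-1.119463) = -0.000226
  f'(-1.119463) = 8.759594
  x_4 = -1.119463 - (-0.000226)/8.759594 = -1.119438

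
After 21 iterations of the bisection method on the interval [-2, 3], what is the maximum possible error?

Bisection error bound: |error| ≤ (b-a)/2^n
|error| ≤ (3 - (-2))/2^21 = 5/2^21
|error| ≤ 0.0000023842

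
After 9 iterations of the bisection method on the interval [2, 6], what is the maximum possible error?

Bisection error bound: |error| ≤ (b-a)/2^n
|error| ≤ (6 - 2)/2^9 = 4/2^9
|error| ≤ 0.0078125000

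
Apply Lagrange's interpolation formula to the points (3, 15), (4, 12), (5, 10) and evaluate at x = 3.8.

Lagrange interpolation formula:
P(x) = Σ yᵢ × Lᵢ(x)
where Lᵢ(x) = Π_{j≠i} (x - xⱼ)/(xᵢ - xⱼ)

L_0(3.8) = (3.8 - 4)/(3 - 4) × (3.8 - 5)/(3 - 5) = 0.120000
L_1(3.8) = (3.8 - 3)/(4 - 3) × (3.8 - 5)/(4 - 5) = 0.960000
L_2(3.8) = (3.8 - 3)/(5 - 3) × (3.8 - 4)/(5 - 4) = -0.080000

P(3.8) = 15×L_0(3.8) + 12×L_1(3.8) + 10×L_2(3.8)
P(3.8) = 12.520000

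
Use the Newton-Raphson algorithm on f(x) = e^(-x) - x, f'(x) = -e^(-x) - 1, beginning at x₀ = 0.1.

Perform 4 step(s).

f(x) = e^(-x) - x
f'(x) = -e^(-x) - 1
x₀ = 0.1

Newton-Raphson formula: x_{n+1} = x_n - f(x_n)/f'(x_n)

Iteration 1:
  f(0.100000) = 0.804837
  f'(0.100000) = -1.904837
  x_1 = 0.100000 - 0.804837/(-1.904837) = 0.522523
Iteration 2:
  f(0.522523) = 0.070500
  f'(0.522523) = -1.593023
  x_2 = 0.522523 - 0.070500/(-1.593023) = 0.566778
Iteration 3:
  f(0.566778) = 0.000572
  f'(0.566778) = -1.567350
  x_3 = 0.566778 - 0.000572/(-1.567350) = 0.567143
Iteration 4:
  f(0.567143) = 0.000000
  f'(0.567143) = -1.567143
  x_4 = 0.567143 - 0.000000/(-1.567143) = 0.567143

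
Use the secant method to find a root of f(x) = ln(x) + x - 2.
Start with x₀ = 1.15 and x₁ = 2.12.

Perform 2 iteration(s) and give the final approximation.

f(x) = ln(x) + x - 2
x₀ = 1.15, x₁ = 2.12

Secant formula: x_{n+1} = x_n - f(x_n)(x_n - x_{n-1})/(f(x_n) - f(x_{n-1}))

Iteration 1:
  f(1.150000) = -0.710238
  f(2.120000) = 0.871416
  x_2 = 2.120000 - 0.871416×(2.120000 - 1.150000)/(0.871416 - (-0.710238))
       = 1.585576
Iteration 2:
  f(2.120000) = 0.871416
  f(1.585576) = 0.046524
  x_3 = 1.585576 - 0.046524×(1.585576 - 2.120000)/(0.046524 - 0.871416)
       = 1.555435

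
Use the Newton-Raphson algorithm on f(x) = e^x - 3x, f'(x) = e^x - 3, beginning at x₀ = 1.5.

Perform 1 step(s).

f(x) = e^x - 3x
f'(x) = e^x - 3
x₀ = 1.5

Newton-Raphson formula: x_{n+1} = x_n - f(x_n)/f'(x_n)

Iteration 1:
  f(1.500000) = -0.018311
  f'(1.500000) = 1.481689
  x_1 = 1.500000 - (-0.018311)/1.481689 = 1.512358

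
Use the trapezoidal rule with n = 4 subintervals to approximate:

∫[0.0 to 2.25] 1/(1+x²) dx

f(x) = 1/(1+x²)
a = 0.0, b = 2.25, n = 4
h = (b - a)/n = 0.562500

Trapezoidal rule: (h/2)[f(x₀) + 2f(x₁) + 2f(x₂) + ... + f(xₙ)]

x_0 = 0.0000, f(x_0) = 1.000000, coefficient = 1
x_1 = 0.5625, f(x_1) = 0.759644, coefficient = 2
x_2 = 1.1250, f(x_2) = 0.441379, coefficient = 2
x_3 = 1.6875, f(x_3) = 0.259898, coefficient = 2
x_4 = 2.2500, f(x_4) = 0.164948, coefficient = 1

I ≈ (0.562500/2) × 4.086792 = 1.149410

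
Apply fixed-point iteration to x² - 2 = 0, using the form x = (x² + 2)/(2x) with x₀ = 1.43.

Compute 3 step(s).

Equation: x² - 2 = 0
Fixed-point form: x = (x² + 2)/(2x)
x₀ = 1.43

x_1 = g(1.430000) = 1.414301
x_2 = g(1.414301) = 1.414214
x_3 = g(1.414214) = 1.414214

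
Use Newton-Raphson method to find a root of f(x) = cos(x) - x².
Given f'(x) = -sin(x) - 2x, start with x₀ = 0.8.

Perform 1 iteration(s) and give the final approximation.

f(x) = cos(x) - x²
f'(x) = -sin(x) - 2x
x₀ = 0.8

Newton-Raphson formula: x_{n+1} = x_n - f(x_n)/f'(x_n)

Iteration 1:
  f(0.800000) = 0.056707
  f'(0.800000) = -2.317356
  x_1 = 0.800000 - 0.056707/(-2.317356) = 0.824470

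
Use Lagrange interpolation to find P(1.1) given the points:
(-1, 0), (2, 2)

Lagrange interpolation formula:
P(x) = Σ yᵢ × Lᵢ(x)
where Lᵢ(x) = Π_{j≠i} (x - xⱼ)/(xᵢ - xⱼ)

L_0(1.1) = (1.1 - 2)/(-1 - 2) = 0.300000
L_1(1.1) = (1.1 - (-1))/(2 - (-1)) = 0.700000

P(1.1) = 0×L_0(1.1) + 2×L_1(1.1)
P(1.1) = 1.400000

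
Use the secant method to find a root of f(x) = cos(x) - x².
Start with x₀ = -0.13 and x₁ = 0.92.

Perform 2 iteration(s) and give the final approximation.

f(x) = cos(x) - x²
x₀ = -0.13, x₁ = 0.92

Secant formula: x_{n+1} = x_n - f(x_n)(x_n - x_{n-1})/(f(x_n) - f(x_{n-1}))

Iteration 1:
  f(-0.130000) = 0.974662
  f(0.920000) = -0.240580
  x_2 = 0.920000 - (-0.240580)×(0.920000 - (-0.130000))/(-0.240580 - 0.974662)
       = 0.712133
Iteration 2:
  f(0.920000) = -0.240580
  f(0.712133) = 0.249837
  x_3 = 0.712133 - 0.249837×(0.712133 - 0.920000)/(0.249837 - (-0.240580))
       = 0.818028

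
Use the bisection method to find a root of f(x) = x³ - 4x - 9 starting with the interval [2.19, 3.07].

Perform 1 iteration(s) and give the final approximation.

f(x) = x³ - 4x - 9
Initial interval: [2.19, 3.07]

Iteration 1:
  c_1 = (2.190000 + 3.070000)/2 = 2.630000
  f(c_1) = f(2.630000) = -1.328553
  f(a) × f(c) ≥ 0, new interval: [2.630000, 3.070000]

After 1 iteration(s), the approximation is c_1 = 2.630000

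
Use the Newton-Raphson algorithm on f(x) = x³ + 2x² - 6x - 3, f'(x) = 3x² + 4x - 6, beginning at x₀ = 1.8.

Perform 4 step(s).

f(x) = x³ + 2x² - 6x - 3
f'(x) = 3x² + 4x - 6
x₀ = 1.8

Newton-Raphson formula: x_{n+1} = x_n - f(x_n)/f'(x_n)

Iteration 1:
  f(1.800000) = -1.488000
  f'(1.800000) = 10.920000
  x_1 = 1.800000 - (-1.488000)/10.920000 = 1.936264
Iteration 2:
  f(1.936264) = 0.139932
  f'(1.936264) = 12.992407
  x_2 = 1.936264 - 0.139932/12.992407 = 1.925493
Iteration 3:
  f(1.925493) = 0.000905
  f'(1.925493) = 12.824549
  x_3 = 1.925493 - 0.000905/12.824549 = 1.925423
Iteration 4:
  f(1.925423) = 0.000000
  f'(1.925423) = 12.823452
  x_4 = 1.925423 - 0.000000/12.823452 = 1.925423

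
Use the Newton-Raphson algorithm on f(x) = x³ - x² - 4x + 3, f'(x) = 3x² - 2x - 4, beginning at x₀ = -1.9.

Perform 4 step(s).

f(x) = x³ - x² - 4x + 3
f'(x) = 3x² - 2x - 4
x₀ = -1.9

Newton-Raphson formula: x_{n+1} = x_n - f(x_n)/f'(x_n)

Iteration 1:
  f(-1.900000) = 0.131000
  f'(-1.900000) = 10.630000
  x_1 = -1.900000 - 0.131000/10.630000 = -1.912324
Iteration 2:
  f(-1.912324) = -0.001019
  f'(-1.912324) = 10.795592
  x_2 = -1.912324 - (-0.001019)/10.795592 = -1.912229
Iteration 3:
  f(-1.912229) = 0.000000
  f'(-1.912229) = 10.794320
  x_3 = -1.912229 - 0.000000/10.794320 = -1.912229
Iteration 4:
  f(-1.912229) = 0.000000
  f'(-1.912229) = 10.794320
  x_4 = -1.912229 - 0.000000/10.794320 = -1.912229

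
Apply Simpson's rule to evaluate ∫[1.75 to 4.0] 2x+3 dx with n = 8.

f(x) = 2x+3
a = 1.75, b = 4.0, n = 8
h = (b - a)/n = 0.281250

Simpson's rule: (h/3)[f(x₀) + 4f(x₁) + 2f(x₂) + ... + f(xₙ)]

x_0 = 1.7500, f(x_0) = 6.500000, coefficient = 1
x_1 = 2.0312, f(x_1) = 7.062500, coefficient = 4
x_2 = 2.3125, f(x_2) = 7.625000, coefficient = 2
x_3 = 2.5938, f(x_3) = 8.187500, coefficient = 4
x_4 = 2.8750, f(x_4) = 8.750000, coefficient = 2
x_5 = 3.1562, f(x_5) = 9.312500, coefficient = 4
x_6 = 3.4375, f(x_6) = 9.875000, coefficient = 2
x_7 = 3.7188, f(x_7) = 10.437500, coefficient = 4
x_8 = 4.0000, f(x_8) = 11.000000, coefficient = 1

I ≈ (0.281250/3) × 210.000000 = 19.687500
Exact value: 19.687500
Error: 0.000000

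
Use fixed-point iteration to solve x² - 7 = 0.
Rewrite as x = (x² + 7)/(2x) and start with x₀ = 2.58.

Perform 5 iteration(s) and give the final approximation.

Equation: x² - 7 = 0
Fixed-point form: x = (x² + 7)/(2x)
x₀ = 2.58

x_1 = g(2.580000) = 2.646589
x_2 = g(2.646589) = 2.645751
x_3 = g(2.645751) = 2.645751
x_4 = g(2.645751) = 2.645751
x_5 = g(2.645751) = 2.645751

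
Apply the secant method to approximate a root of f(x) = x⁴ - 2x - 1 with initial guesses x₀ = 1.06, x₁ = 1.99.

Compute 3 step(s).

f(x) = x⁴ - 2x - 1
x₀ = 1.06, x₁ = 1.99

Secant formula: x_{n+1} = x_n - f(x_n)(x_n - x_{n-1})/(f(x_n) - f(x_{n-1}))

Iteration 1:
  f(1.060000) = -1.857523
  f(1.990000) = 10.702392
  x_2 = 1.990000 - 10.702392×(1.990000 - 1.060000)/(10.702392 - (-1.857523))
       = 1.197540
Iteration 2:
  f(1.990000) = 10.702392
  f(1.197540) = -1.338429
  x_3 = 1.197540 - (-1.338429)×(1.197540 - 1.990000)/(-1.338429 - 10.702392)
       = 1.285628
Iteration 3:
  f(1.197540) = -1.338429
  f(1.285628) = -0.839376
  x_4 = 1.285628 - (-0.839376)×(1.285628 - 1.197540)/(-0.839376 - (-1.338429))
       = 1.433787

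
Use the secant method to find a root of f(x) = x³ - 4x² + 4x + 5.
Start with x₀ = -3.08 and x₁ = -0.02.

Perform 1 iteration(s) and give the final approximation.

f(x) = x³ - 4x² + 4x + 5
x₀ = -3.08, x₁ = -0.02

Secant formula: x_{n+1} = x_n - f(x_n)(x_n - x_{n-1})/(f(x_n) - f(x_{n-1}))

Iteration 1:
  f(-3.080000) = -74.483712
  f(-0.020000) = 4.918392
  x_2 = -0.020000 - 4.918392×(-0.020000 - (-3.080000))/(4.918392 - (-74.483712))
       = -0.209545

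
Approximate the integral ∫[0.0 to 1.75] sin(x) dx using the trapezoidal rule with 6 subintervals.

f(x) = sin(x)
a = 0.0, b = 1.75, n = 6
h = (b - a)/n = 0.291667

Trapezoidal rule: (h/2)[f(x₀) + 2f(x₁) + 2f(x₂) + ... + f(xₙ)]

x_0 = 0.0000, f(x_0) = 0.000000, coefficient = 1
x_1 = 0.2917, f(x_1) = 0.287549, coefficient = 2
x_2 = 0.5833, f(x_2) = 0.550809, coefficient = 2
x_3 = 0.8750, f(x_3) = 0.767544, coefficient = 2
x_4 = 1.1667, f(x_4) = 0.919445, coefficient = 2
x_5 = 1.4583, f(x_5) = 0.993683, coefficient = 2
x_6 = 1.7500, f(x_6) = 0.983986, coefficient = 1

I ≈ (0.291667/2) × 8.022044 = 1.169881
Exact value: 1.178246
Error: 0.008365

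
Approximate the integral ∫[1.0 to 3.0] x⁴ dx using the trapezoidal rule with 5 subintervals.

f(x) = x⁴
a = 1.0, b = 3.0, n = 5
h = (b - a)/n = 0.400000

Trapezoidal rule: (h/2)[f(x₀) + 2f(x₁) + 2f(x₂) + ... + f(xₙ)]

x_0 = 1.0000, f(x_0) = 1.000000, coefficient = 1
x_1 = 1.4000, f(x_1) = 3.841600, coefficient = 2
x_2 = 1.8000, f(x_2) = 10.497600, coefficient = 2
x_3 = 2.2000, f(x_3) = 23.425600, coefficient = 2
x_4 = 2.6000, f(x_4) = 45.697600, coefficient = 2
x_5 = 3.0000, f(x_5) = 81.000000, coefficient = 1

I ≈ (0.400000/2) × 248.924800 = 49.784960
Exact value: 48.400000
Error: 1.384960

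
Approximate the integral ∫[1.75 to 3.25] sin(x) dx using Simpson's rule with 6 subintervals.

f(x) = sin(x)
a = 1.75, b = 3.25, n = 6
h = (b - a)/n = 0.250000

Simpson's rule: (h/3)[f(x₀) + 4f(x₁) + 2f(x₂) + ... + f(xₙ)]

x_0 = 1.7500, f(x_0) = 0.983986, coefficient = 1
x_1 = 2.0000, f(x_1) = 0.909297, coefficient = 4
x_2 = 2.2500, f(x_2) = 0.778073, coefficient = 2
x_3 = 2.5000, f(x_3) = 0.598472, coefficient = 4
x_4 = 2.7500, f(x_4) = 0.381661, coefficient = 2
x_5 = 3.0000, f(x_5) = 0.141120, coefficient = 4
x_6 = 3.2500, f(x_6) = -0.108195, coefficient = 1

I ≈ (0.250000/3) × 9.790818 = 0.815901
Exact value: 0.815884
Error: 0.000018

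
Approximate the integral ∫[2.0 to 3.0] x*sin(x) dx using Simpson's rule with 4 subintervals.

f(x) = x*sin(x)
a = 2.0, b = 3.0, n = 4
h = (b - a)/n = 0.250000

Simpson's rule: (h/3)[f(x₀) + 4f(x₁) + 2f(x₂) + ... + f(xₙ)]

x_0 = 2.0000, f(x_0) = 1.818595, coefficient = 1
x_1 = 2.2500, f(x_1) = 1.750665, coefficient = 4
x_2 = 2.5000, f(x_2) = 1.496180, coefficient = 2
x_3 = 2.7500, f(x_3) = 1.049568, coefficient = 4
x_4 = 3.0000, f(x_4) = 0.423360, coefficient = 1

I ≈ (0.250000/3) × 16.435245 = 1.369604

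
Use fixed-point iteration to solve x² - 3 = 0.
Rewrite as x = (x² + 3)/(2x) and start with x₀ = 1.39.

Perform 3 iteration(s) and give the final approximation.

Equation: x² - 3 = 0
Fixed-point form: x = (x² + 3)/(2x)
x₀ = 1.39

x_1 = g(1.390000) = 1.774137
x_2 = g(1.774137) = 1.732550
x_3 = g(1.732550) = 1.732051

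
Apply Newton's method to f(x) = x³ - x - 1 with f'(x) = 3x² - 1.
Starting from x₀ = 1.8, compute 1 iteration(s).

f(x) = x³ - x - 1
f'(x) = 3x² - 1
x₀ = 1.8

Newton-Raphson formula: x_{n+1} = x_n - f(x_n)/f'(x_n)

Iteration 1:
  f(1.800000) = 3.032000
  f'(1.800000) = 8.720000
  x_1 = 1.800000 - 3.032000/8.720000 = 1.452294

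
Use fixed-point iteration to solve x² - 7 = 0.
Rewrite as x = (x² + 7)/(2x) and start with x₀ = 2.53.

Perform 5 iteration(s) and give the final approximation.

Equation: x² - 7 = 0
Fixed-point form: x = (x² + 7)/(2x)
x₀ = 2.53

x_1 = g(2.530000) = 2.648399
x_2 = g(2.648399) = 2.645753
x_3 = g(2.645753) = 2.645751
x_4 = g(2.645751) = 2.645751
x_5 = g(2.645751) = 2.645751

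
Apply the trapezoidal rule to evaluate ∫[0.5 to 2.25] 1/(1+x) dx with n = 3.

f(x) = 1/(1+x)
a = 0.5, b = 2.25, n = 3
h = (b - a)/n = 0.583333

Trapezoidal rule: (h/2)[f(x₀) + 2f(x₁) + 2f(x₂) + ... + f(xₙ)]

x_0 = 0.5000, f(x_0) = 0.666667, coefficient = 1
x_1 = 1.0833, f(x_1) = 0.480000, coefficient = 2
x_2 = 1.6667, f(x_2) = 0.375000, coefficient = 2
x_3 = 2.2500, f(x_3) = 0.307692, coefficient = 1

I ≈ (0.583333/2) × 2.684359 = 0.782938
Exact value: 0.773190
Error: 0.009748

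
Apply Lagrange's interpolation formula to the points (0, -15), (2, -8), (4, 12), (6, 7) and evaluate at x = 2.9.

Lagrange interpolation formula:
P(x) = Σ yᵢ × Lᵢ(x)
where Lᵢ(x) = Π_{j≠i} (x - xⱼ)/(xᵢ - xⱼ)

L_0(2.9) = (2.9 - 2)/(0 - 2) × (2.9 - 4)/(0 - 4) × (2.9 - 6)/(0 - 6) = -0.063938
L_1(2.9) = (2.9 - 0)/(2 - 0) × (2.9 - 4)/(2 - 4) × (2.9 - 6)/(2 - 6) = 0.618062
L_2(2.9) = (2.9 - 0)/(4 - 0) × (2.9 - 2)/(4 - 2) × (2.9 - 6)/(4 - 6) = 0.505687
L_3(2.9) = (2.9 - 0)/(6 - 0) × (2.9 - 2)/(6 - 2) × (2.9 - 4)/(6 - 4) = -0.059812

P(2.9) = (-15)×L_0(2.9) + (-8)×L_1(2.9) + 12×L_2(2.9) + 7×L_3(2.9)
P(2.9) = 1.664125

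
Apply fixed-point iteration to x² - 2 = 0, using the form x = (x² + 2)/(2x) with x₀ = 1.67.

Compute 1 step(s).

Equation: x² - 2 = 0
Fixed-point form: x = (x² + 2)/(2x)
x₀ = 1.67

x_1 = g(1.670000) = 1.433802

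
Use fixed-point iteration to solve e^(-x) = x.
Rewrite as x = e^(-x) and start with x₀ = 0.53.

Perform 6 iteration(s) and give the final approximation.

Equation: e^(-x) = x
Fixed-point form: x = e^(-x)
x₀ = 0.53

x_1 = g(0.530000) = 0.588605
x_2 = g(0.588605) = 0.555101
x_3 = g(0.555101) = 0.574014
x_4 = g(0.574014) = 0.563260
x_5 = g(0.563260) = 0.569350
x_6 = g(0.569350) = 0.565893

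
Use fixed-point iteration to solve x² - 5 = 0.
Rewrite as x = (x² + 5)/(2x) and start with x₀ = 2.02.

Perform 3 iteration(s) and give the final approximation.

Equation: x² - 5 = 0
Fixed-point form: x = (x² + 5)/(2x)
x₀ = 2.02

x_1 = g(2.020000) = 2.247624
x_2 = g(2.247624) = 2.236098
x_3 = g(2.236098) = 2.236068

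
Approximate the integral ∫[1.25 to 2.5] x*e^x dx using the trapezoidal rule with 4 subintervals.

f(x) = x*e^x
a = 1.25, b = 2.5, n = 4
h = (b - a)/n = 0.312500

Trapezoidal rule: (h/2)[f(x₀) + 2f(x₁) + 2f(x₂) + ... + f(xₙ)]

x_0 = 1.2500, f(x_0) = 4.362929, coefficient = 1
x_1 = 1.5625, f(x_1) = 7.454271, coefficient = 2
x_2 = 1.8750, f(x_2) = 12.226536, coefficient = 2
x_3 = 2.1875, f(x_3) = 19.496975, coefficient = 2
x_4 = 2.5000, f(x_4) = 30.456235, coefficient = 1

I ≈ (0.312500/2) × 113.174727 = 17.683551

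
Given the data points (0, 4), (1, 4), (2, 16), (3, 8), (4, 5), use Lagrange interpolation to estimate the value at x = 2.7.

Lagrange interpolation formula:
P(x) = Σ yᵢ × Lᵢ(x)
where Lᵢ(x) = Π_{j≠i} (x - xⱼ)/(xᵢ - xⱼ)

L_0(2.7) = (2.7 - 1)/(0 - 1) × (2.7 - 2)/(0 - 2) × (2.7 - 3)/(0 - 3) × (2.7 - 4)/(0 - 4) = 0.019337
L_1(2.7) = (2.7 - 0)/(1 - 0) × (2.7 - 2)/(1 - 2) × (2.7 - 3)/(1 - 3) × (2.7 - 4)/(1 - 4) = -0.122850
L_2(2.7) = (2.7 - 0)/(2 - 0) × (2.7 - 1)/(2 - 1) × (2.7 - 3)/(2 - 3) × (2.7 - 4)/(2 - 4) = 0.447525
L_3(2.7) = (2.7 - 0)/(3 - 0) × (2.7 - 1)/(3 - 1) × (2.7 - 2)/(3 - 2) × (2.7 - 4)/(3 - 4) = 0.696150
L_4(2.7) = (2.7 - 0)/(4 - 0) × (2.7 - 1)/(4 - 1) × (2.7 - 2)/(4 - 2) × (2.7 - 3)/(4 - 3) = -0.040162

P(2.7) = 4×L_0(2.7) + 4×L_1(2.7) + 16×L_2(2.7) + 8×L_3(2.7) + 5×L_4(2.7)
P(2.7) = 12.114737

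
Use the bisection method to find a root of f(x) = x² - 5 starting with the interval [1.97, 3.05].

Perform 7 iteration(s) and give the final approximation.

f(x) = x² - 5
Initial interval: [1.97, 3.05]

Iteration 1:
  c_1 = (1.970000 + 3.050000)/2 = 2.510000
  f(c_1) = f(2.510000) = 1.300100
  f(a) × f(c) < 0, new interval: [1.970000, 2.510000]
Iteration 2:
  c_2 = (1.970000 + 2.510000)/2 = 2.240000
  f(c_2) = f(2.240000) = 0.017600
  f(a) × f(c) < 0, new interval: [1.970000, 2.240000]
Iteration 3:
  c_3 = (1.970000 + 2.240000)/2 = 2.105000
  f(c_3) = f(2.105000) = -0.568975
  f(a) × f(c) ≥ 0, new interval: [2.105000, 2.240000]
Iteration 4:
  c_4 = (2.105000 + 2.240000)/2 = 2.172500
  f(c_4) = f(2.172500) = -0.280244
  f(a) × f(c) ≥ 0, new interval: [2.172500, 2.240000]
Iteration 5:
  c_5 = (2.172500 + 2.240000)/2 = 2.206250
  f(c_5) = f(2.206250) = -0.132461
  f(a) × f(c) ≥ 0, new interval: [2.206250, 2.240000]
Iteration 6:
  c_6 = (2.206250 + 2.240000)/2 = 2.223125
  f(c_6) = f(2.223125) = -0.057715
  f(a) × f(c) ≥ 0, new interval: [2.223125, 2.240000]
Iteration 7:
  c_7 = (2.223125 + 2.240000)/2 = 2.231562
  f(c_7) = f(2.231562) = -0.020129
  f(a) × f(c) ≥ 0, new interval: [2.231562, 2.240000]

After 7 iteration(s), the approximation is c_7 = 2.231562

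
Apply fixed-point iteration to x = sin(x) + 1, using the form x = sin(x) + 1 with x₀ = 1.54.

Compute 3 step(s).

Equation: x = sin(x) + 1
Fixed-point form: x = sin(x) + 1
x₀ = 1.54

x_1 = g(1.540000) = 1.999526
x_2 = g(1.999526) = 1.909495
x_3 = g(1.909495) = 1.943188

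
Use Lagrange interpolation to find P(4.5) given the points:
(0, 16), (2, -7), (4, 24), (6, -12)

Lagrange interpolation formula:
P(x) = Σ yᵢ × Lᵢ(x)
where Lᵢ(x) = Π_{j≠i} (x - xⱼ)/(xᵢ - xⱼ)

L_0(4.5) = (4.5 - 2)/(0 - 2) × (4.5 - 4)/(0 - 4) × (4.5 - 6)/(0 - 6) = 0.039062
L_1(4.5) = (4.5 - 0)/(2 - 0) × (4.5 - 4)/(2 - 4) × (4.5 - 6)/(2 - 6) = -0.210938
L_2(4.5) = (4.5 - 0)/(4 - 0) × (4.5 - 2)/(4 - 2) × (4.5 - 6)/(4 - 6) = 1.054688
L_3(4.5) = (4.5 - 0)/(6 - 0) × (4.5 - 2)/(6 - 2) × (4.5 - 4)/(6 - 4) = 0.117188

P(4.5) = 16×L_0(4.5) + (-7)×L_1(4.5) + 24×L_2(4.5) + (-12)×L_3(4.5)
P(4.5) = 26.007812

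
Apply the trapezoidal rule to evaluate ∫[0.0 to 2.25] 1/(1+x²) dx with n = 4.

f(x) = 1/(1+x²)
a = 0.0, b = 2.25, n = 4
h = (b - a)/n = 0.562500

Trapezoidal rule: (h/2)[f(x₀) + 2f(x₁) + 2f(x₂) + ... + f(xₙ)]

x_0 = 0.0000, f(x_0) = 1.000000, coefficient = 1
x_1 = 0.5625, f(x_1) = 0.759644, coefficient = 2
x_2 = 1.1250, f(x_2) = 0.441379, coefficient = 2
x_3 = 1.6875, f(x_3) = 0.259898, coefficient = 2
x_4 = 2.2500, f(x_4) = 0.164948, coefficient = 1

I ≈ (0.562500/2) × 4.086792 = 1.149410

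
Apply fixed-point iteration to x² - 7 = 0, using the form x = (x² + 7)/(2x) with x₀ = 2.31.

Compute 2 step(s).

Equation: x² - 7 = 0
Fixed-point form: x = (x² + 7)/(2x)
x₀ = 2.31

x_1 = g(2.310000) = 2.670152
x_2 = g(2.670152) = 2.645863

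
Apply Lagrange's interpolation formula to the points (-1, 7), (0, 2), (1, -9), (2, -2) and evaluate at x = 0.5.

Lagrange interpolation formula:
P(x) = Σ yᵢ × Lᵢ(x)
where Lᵢ(x) = Π_{j≠i} (x - xⱼ)/(xᵢ - xⱼ)

L_0(0.5) = (0.5 - 0)/(-1 - 0) × (0.5 - 1)/(-1 - 1) × (0.5 - 2)/(-1 - 2) = -0.062500
L_1(0.5) = (0.5 - (-1))/(0 - (-1)) × (0.5 - 1)/(0 - 1) × (0.5 - 2)/(0 - 2) = 0.562500
L_2(0.5) = (0.5 - (-1))/(1 - (-1)) × (0.5 - 0)/(1 - 0) × (0.5 - 2)/(1 - 2) = 0.562500
L_3(0.5) = (0.5 - (-1))/(2 - (-1)) × (0.5 - 0)/(2 - 0) × (0.5 - 1)/(2 - 1) = -0.062500

P(0.5) = 7×L_0(0.5) + 2×L_1(0.5) + (-9)×L_2(0.5) + (-2)×L_3(0.5)
P(0.5) = -4.250000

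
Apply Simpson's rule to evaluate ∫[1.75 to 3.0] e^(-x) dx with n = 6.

f(x) = e^(-x)
a = 1.75, b = 3.0, n = 6
h = (b - a)/n = 0.208333

Simpson's rule: (h/3)[f(x₀) + 4f(x₁) + 2f(x₂) + ... + f(xₙ)]

x_0 = 1.7500, f(x_0) = 0.173774, coefficient = 1
x_1 = 1.9583, f(x_1) = 0.141093, coefficient = 4
x_2 = 2.1667, f(x_2) = 0.114559, coefficient = 2
x_3 = 2.3750, f(x_3) = 0.093014, coefficient = 4
x_4 = 2.5833, f(x_4) = 0.075522, coefficient = 2
x_5 = 2.7917, f(x_5) = 0.061319, coefficient = 4
x_6 = 3.0000, f(x_6) = 0.049787, coefficient = 1

I ≈ (0.208333/3) × 1.785430 = 0.123988
Exact value: 0.123987
Error: 0.000001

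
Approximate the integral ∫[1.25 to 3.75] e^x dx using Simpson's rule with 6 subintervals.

f(x) = e^x
a = 1.25, b = 3.75, n = 6
h = (b - a)/n = 0.416667

Simpson's rule: (h/3)[f(x₀) + 4f(x₁) + 2f(x₂) + ... + f(xₙ)]

x_0 = 1.2500, f(x_0) = 3.490343, coefficient = 1
x_1 = 1.6667, f(x_1) = 5.294490, coefficient = 4
x_2 = 2.0833, f(x_2) = 8.031195, coefficient = 2
x_3 = 2.5000, f(x_3) = 12.182494, coefficient = 4
x_4 = 2.9167, f(x_4) = 18.479586, coefficient = 2
x_5 = 3.3333, f(x_5) = 28.031625, coefficient = 4
x_6 = 3.7500, f(x_6) = 42.521082, coefficient = 1

I ≈ (0.416667/3) × 281.067423 = 39.037142
Exact value: 39.030739
Error: 0.006403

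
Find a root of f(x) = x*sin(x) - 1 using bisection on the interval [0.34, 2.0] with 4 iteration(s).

f(x) = x*sin(x) - 1
Initial interval: [0.34, 2.0]

Iteration 1:
  c_1 = (0.340000 + 2.000000)/2 = 1.170000
  f(c_1) = f(1.170000) = 0.077278
  f(a) × f(c) < 0, new interval: [0.340000, 1.170000]
Iteration 2:
  c_2 = (0.340000 + 1.170000)/2 = 0.755000
  f(c_2) = f(0.755000) = -0.482607
  f(a) × f(c) ≥ 0, new interval: [0.755000, 1.170000]
Iteration 3:
  c_3 = (0.755000 + 1.170000)/2 = 0.962500
  f(c_3) = f(0.962500) = -0.210151
  f(a) × f(c) ≥ 0, new interval: [0.962500, 1.170000]
Iteration 4:
  c_4 = (0.962500 + 1.170000)/2 = 1.066250
  f(c_4) = f(1.066250) = -0.066611
  f(a) × f(c) ≥ 0, new interval: [1.066250, 1.170000]

After 4 iteration(s), the approximation is c_4 = 1.066250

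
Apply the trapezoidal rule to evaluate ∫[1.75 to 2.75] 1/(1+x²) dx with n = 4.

f(x) = 1/(1+x²)
a = 1.75, b = 2.75, n = 4
h = (b - a)/n = 0.250000

Trapezoidal rule: (h/2)[f(x₀) + 2f(x₁) + 2f(x₂) + ... + f(xₙ)]

x_0 = 1.7500, f(x_0) = 0.246154, coefficient = 1
x_1 = 2.0000, f(x_1) = 0.200000, coefficient = 2
x_2 = 2.2500, f(x_2) = 0.164948, coefficient = 2
x_3 = 2.5000, f(x_3) = 0.137931, coefficient = 2
x_4 = 2.7500, f(x_4) = 0.116788, coefficient = 1

I ≈ (0.250000/2) × 1.368701 = 0.171088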